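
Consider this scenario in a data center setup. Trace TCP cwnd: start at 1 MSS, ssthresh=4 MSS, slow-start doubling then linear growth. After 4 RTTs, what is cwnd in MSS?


RTT 0: cwnd = 1 MSS (initial)
RTT 1: cwnd = 2 MSS (slow start, doubled)
RTT 2: cwnd = 4 MSS (slow start, doubled)
RTT 3: cwnd = 5 MSS (congestion avoidance, +1)
RTT 4: cwnd = 6 MSS (congestion avoidance, +1)

6


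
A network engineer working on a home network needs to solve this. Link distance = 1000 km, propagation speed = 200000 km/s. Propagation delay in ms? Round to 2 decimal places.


Given: distance = 1000 km, speed = 200000 km/s
Delay = distance / speed = 1000 / 200000 seconds
Delay in ms = 1000 * 1000 / 200000
Delay = 5.0000 ms
Rounded to 2 dp = 5.00 ms

5.00


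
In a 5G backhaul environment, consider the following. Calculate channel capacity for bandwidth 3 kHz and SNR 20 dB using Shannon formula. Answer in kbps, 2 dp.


Given: B = 3 kHz, SNR = 20 dB
SNR linear = 10^(20/10) = 100
1 + SNR = 101
log2(101) = 6.6582114828
C = 3 * 1000 * 6.6582114828 = 19974.6344 bps
C = 19.974634 kbps -> 19.97 kbps (2 dp)

19.97


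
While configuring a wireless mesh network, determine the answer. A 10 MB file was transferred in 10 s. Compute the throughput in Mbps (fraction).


Given: file = 10 MB, time = 10 s
File in Mb = 10 * 8 = 80 Mb
Throughput = 80 / 10 Mbps
Throughput = 8 Mbps

8


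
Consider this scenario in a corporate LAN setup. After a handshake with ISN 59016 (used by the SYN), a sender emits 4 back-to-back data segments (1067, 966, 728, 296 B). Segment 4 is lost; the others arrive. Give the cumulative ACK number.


SYN uses sequence number 59016; first data byte = ISN + 1 = 59017.
Segment 1: SEQ = 59017, len = 1067 B, covers [59017, 60083]
Segment 2: SEQ = 60084, len = 966 B, covers [60084, 61049]
Segment 3: SEQ = 61050, len = 728 B, covers [61050, 61777]
Segment 4: SEQ = 61778, len = 296 B, covers [61778, 62073] [LOST]
In-order data received: bytes [59017, 61777] (segments 1..3).
Segment 4 missing -> gap begins at byte 61778.
Cumulative ACK = next expected in-order byte = 59017 + 1067 + 966 + 728 = 61778

61778


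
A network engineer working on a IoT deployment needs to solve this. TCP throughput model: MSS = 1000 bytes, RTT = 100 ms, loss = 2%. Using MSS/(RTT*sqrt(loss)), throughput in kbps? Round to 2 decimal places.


Given: MSS = 1000 bytes, RTT = 100 ms, loss = 2%
RTT in seconds = 100 / 1000 = 0.1
Loss rate = 2% = 0.02
sqrt(loss) = sqrt(0.02) = 0.141421356237
Throughput (bytes/s) = 1000 / (0.1 * 0.141421356237) = 70710.6781
Throughput (kbps) = 70710.6781 * 8 / 1000 = 565.685425 -> 565.69 kbps (2 dp)

565.69


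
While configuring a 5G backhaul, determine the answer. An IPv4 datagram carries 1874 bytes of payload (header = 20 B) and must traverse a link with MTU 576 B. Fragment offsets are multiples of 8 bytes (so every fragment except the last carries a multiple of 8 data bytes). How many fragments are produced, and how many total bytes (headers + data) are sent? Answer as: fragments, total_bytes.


Max data per non-final fragment = floor((MTU - header)/8)*8 = floor((576 - 20)/8)*8 = floor(556/8)*8 = 552 B
Final fragment needs no 8-byte alignment: it can carry up to MTU - header = 556 B
Non-final fragments needed = ceil((payload - 556) / 552) = ceil(1318/552) = ceil(2.3877) = 3
Number of fragments = 3 + 1 = 4
Fragment sizes (data): 3 * 552 B + 218 B (last, 218 <= 556 OK)
Total bytes sent = payload + n_frags * header = 1874 + 4*20 = 1874 + 80 = 1954 B

4, 1954


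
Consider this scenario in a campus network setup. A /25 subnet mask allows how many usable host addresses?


Given: subnet mask /25
Host bits = 32 - 25 = 7
Total addresses = 2^7 = 128
Usable hosts = 128 - 2 (network + broadcast) = 126

126


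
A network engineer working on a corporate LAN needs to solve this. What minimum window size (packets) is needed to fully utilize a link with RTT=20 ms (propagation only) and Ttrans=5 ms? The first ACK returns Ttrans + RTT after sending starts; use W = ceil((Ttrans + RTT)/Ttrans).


Given: Ttrans = 5 ms, RTT = 20 ms (= 2 * Tprop, Tprop = 10 ms)
Time until first ACK returns = Ttrans + RTT = 5 + 20 = 25 ms
Need W * Ttrans >= Ttrans + RTT  ->  W >= (Ttrans + RTT) / Ttrans
(Ttrans + RTT) / Ttrans = 25 / 5 = 5
W_min = ceil(5) = 5

5


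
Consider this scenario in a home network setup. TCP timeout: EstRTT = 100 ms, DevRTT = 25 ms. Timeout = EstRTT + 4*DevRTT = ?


Given: EstRTT = 100 ms, DevRTT = 25 ms
Timeout = EstRTT + 4 * DevRTT
4 * DevRTT = 4 * 25 = 100
Timeout = 100 + 100 = 200 ms

200


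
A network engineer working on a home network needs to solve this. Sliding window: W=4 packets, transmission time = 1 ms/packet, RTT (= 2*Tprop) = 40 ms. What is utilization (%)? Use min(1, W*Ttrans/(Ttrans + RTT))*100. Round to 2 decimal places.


Given: W = 4, Ttrans = 1 ms, RTT = 40 ms (= 2 * Tprop, Tprop = 20 ms)
Cycle time = Ttrans + RTT = 1 + 40 = 41 ms (first packet sent until its ACK returns)
W * Ttrans = 4 * 1 = 4 ms of sending per cycle
W * Ttrans / (Ttrans + RTT) = 4 / 41 = 0.097561
U = min(1, 0.097561) = 0.097561
U% = 9.76%

9.76


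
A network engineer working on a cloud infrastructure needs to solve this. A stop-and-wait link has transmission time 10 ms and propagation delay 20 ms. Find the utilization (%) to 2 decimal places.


Given: Ttrans = 10 ms, Tprop = 20 ms
RTT = 2 * Tprop = 2 * 20 = 40 ms
U = Ttrans / (Ttrans + RTT)
U = 10 / (10 + 40)
U = 10 / 50 = 0.2
U% = 20.00%

20.00


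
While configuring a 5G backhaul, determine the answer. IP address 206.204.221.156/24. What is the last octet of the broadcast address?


Given: IP = 206.204.221.156, prefix = /24
Host bits = 32 - 24 = 8
Network last octet = 156 AND mask = 0
Host part size = 2^8 - 1 = 255
Broadcast last octet = 0 OR 255 = 255

255


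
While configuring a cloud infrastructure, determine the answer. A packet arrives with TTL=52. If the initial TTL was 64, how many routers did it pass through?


Given: initial TTL = 64, received TTL = 52
Hops = initial TTL - received TTL
Hops = 64 - 52 = 12

12


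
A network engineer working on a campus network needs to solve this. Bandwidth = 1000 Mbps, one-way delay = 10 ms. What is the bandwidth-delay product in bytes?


Given: bandwidth = 1000 Mbps, delay = 10 ms
BDP in bits = 1000 * 10^6 * 10 / 1000
BDP in bits = 10000000
BDP in bytes = 10000000 / 8 = 1250000

1250000


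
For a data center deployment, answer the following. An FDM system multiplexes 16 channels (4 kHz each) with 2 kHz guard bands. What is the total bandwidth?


Given: 16 channels, 4 kHz each, guard = 2 kHz
Channel bandwidth = 16 * 4 = 64 kHz
Guard bands = 15 gaps * 2 kHz = 30 kHz
Total = 64 + 30 = 94 kHz

94


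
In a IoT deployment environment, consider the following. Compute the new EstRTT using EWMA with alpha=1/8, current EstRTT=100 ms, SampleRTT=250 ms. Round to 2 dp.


Given: EstRTT = 100 ms, SampleRTT = 250 ms, alpha = 1/8
New EstRTT = (1 - alpha) * EstRTT + alpha * SampleRTT
(7/8) * 100 = 87.5
(1/8) * 250 = 31.25
New EstRTT = 87.5 + 31.25 = 118.75 ms -> 118.75 ms (2 dp)

118.75


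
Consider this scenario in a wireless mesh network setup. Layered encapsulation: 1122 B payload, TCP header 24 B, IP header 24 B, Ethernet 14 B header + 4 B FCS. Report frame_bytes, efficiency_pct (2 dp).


TCP segment = 1122 + 24 = 1146 B
IP packet = 1146 + 24 = 1170 B
Ethernet frame = 1170 + 14 + 4 = 1188 B
Efficiency = app / frame = 1122 / 1188 = 0.944444 = 94.4444% -> 94.44% (2 dp)

1188, 94.44


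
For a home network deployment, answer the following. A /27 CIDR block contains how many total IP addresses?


Given: CIDR prefix /27
Host bits = 32 - 27 = 5
Total addresses = 2^5 = 32

32


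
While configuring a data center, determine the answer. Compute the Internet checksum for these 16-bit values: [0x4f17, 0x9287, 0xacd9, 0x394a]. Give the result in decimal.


Given words: [0x4f17, 0x9287, 0xacd9, 0x394a]
Step 1: Sum all words
Raw sum = 20247 + 37511 + 44249 + 14666 = 116673
Step 2: Fold carry: (51137 + 1) = 51138
One's complement = ~51138 & 0xFFFF = 14397

14397


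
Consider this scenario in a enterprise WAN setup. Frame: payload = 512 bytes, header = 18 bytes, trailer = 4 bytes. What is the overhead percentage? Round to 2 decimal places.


Given: payload = 512 B, header = 18 B, trailer = 4 B
Overhead bytes = header + trailer = 18 + 4 = 22
Total frame = payload + overhead = 512 + 22 = 534
Overhead % = 22 / 534 * 100 = 4.1199% -> 4.12% (2 dp)

4.12


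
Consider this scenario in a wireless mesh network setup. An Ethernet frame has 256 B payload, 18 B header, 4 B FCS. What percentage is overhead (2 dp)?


Given: payload = 256 B, header = 18 B, trailer = 4 B
Overhead bytes = header + trailer = 18 + 4 = 22
Total frame = payload + overhead = 256 + 22 = 278
Overhead % = 22 / 278 * 100 = 7.9137% -> 7.91% (2 dp)

7.91


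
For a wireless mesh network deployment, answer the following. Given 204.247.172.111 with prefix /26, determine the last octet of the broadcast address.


Given: IP = 204.247.172.111, prefix = /26
Host bits = 32 - 26 = 6
Network last octet = 111 AND mask = 64
Host part size = 2^6 - 1 = 63
Broadcast last octet = 64 OR 63 = 127

127


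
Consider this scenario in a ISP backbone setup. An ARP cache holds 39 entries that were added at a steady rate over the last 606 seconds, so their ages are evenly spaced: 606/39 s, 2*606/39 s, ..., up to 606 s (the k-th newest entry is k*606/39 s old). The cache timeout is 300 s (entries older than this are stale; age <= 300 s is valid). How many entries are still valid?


Ages are k * 606/39 s for k = 1..39 (spacing = 15.5385 s).
Entry k is valid iff k * 606/39 <= 300 iff k <= 39 * 300 / 606 = 19.3069
n_valid = floor(19.3069) = 19
(n_stale = 39 - 19 = 20)

19


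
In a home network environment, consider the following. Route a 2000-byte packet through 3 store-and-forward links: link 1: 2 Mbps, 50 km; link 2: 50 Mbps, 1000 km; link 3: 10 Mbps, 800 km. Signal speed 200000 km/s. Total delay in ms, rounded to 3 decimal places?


Packet = 2000 bytes = 16000 bits. Store-and-forward: sum (t_trans + t_prop) per link.
Link 1: t_trans = 16000/(2*10^6) s = 8.0000 ms; t_prop = 50/200000 s = 0.2500 ms; subtotal = 8.2500 ms
Link 2: t_trans = 16000/(50*10^6) s = 0.3200 ms; t_prop = 1000/200000 s = 5.0000 ms; subtotal = 5.3200 ms
Link 3: t_trans = 16000/(10*10^6) s = 1.6000 ms; t_prop = 800/200000 s = 4.0000 ms; subtotal = 5.6000 ms
End-to-end = 8.2500 + 5.3200 + 5.6000 = 19.1700 ms -> 19.170 ms (3 dp)

19.170


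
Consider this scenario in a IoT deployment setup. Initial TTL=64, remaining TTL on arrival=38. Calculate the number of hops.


Given: initial TTL = 64, received TTL = 38
Hops = initial TTL - received TTL
Hops = 64 - 38 = 26

26


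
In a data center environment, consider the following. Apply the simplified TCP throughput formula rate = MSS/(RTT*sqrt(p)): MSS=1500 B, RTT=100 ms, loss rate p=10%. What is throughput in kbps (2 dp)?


Given: MSS = 1500 bytes, RTT = 100 ms, loss = 10%
RTT in seconds = 100 / 1000 = 0.1
Loss rate = 10% = 0.1
sqrt(loss) = sqrt(0.1) = 0.316227766017
Throughput (bytes/s) = 1500 / (0.1 * 0.316227766017) = 47434.1649
Throughput (kbps) = 47434.1649 * 8 / 1000 = 379.473319 -> 379.47 kbps (2 dp)

379.47


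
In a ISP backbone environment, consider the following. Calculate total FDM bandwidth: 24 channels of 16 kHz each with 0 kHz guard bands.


Given: 24 channels, 16 kHz each, guard = 0 kHz
Channel bandwidth = 24 * 16 = 384 kHz
Guard bands = 23 gaps * 0 kHz = 0 kHz
Total = 384 + 0 = 384 kHz

384


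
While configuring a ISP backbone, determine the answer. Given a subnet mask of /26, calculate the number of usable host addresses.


Given: subnet mask /26
Host bits = 32 - 26 = 6
Total addresses = 2^6 = 64
Usable hosts = 64 - 2 (network + broadcast) = 62

62


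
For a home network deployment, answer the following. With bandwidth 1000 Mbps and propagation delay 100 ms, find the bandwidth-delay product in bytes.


Given: bandwidth = 1000 Mbps, delay = 100 ms
BDP in bits = 1000 * 10^6 * 100 / 1000
BDP in bits = 100000000
BDP in bytes = 100000000 / 8 = 12500000

12500000


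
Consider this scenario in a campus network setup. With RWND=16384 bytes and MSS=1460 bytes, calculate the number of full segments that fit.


Given: RWND = 16384 bytes, MSS = 1460 bytes
Full segments = floor(RWND / MSS)
Full segments = floor(16384 / 1460)
Full segments = floor(11.2219) = 11

11


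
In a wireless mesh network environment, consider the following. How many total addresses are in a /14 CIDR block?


Given: CIDR prefix /14
Host bits = 32 - 14 = 18
Total addresses = 2^18 = 262144

262144


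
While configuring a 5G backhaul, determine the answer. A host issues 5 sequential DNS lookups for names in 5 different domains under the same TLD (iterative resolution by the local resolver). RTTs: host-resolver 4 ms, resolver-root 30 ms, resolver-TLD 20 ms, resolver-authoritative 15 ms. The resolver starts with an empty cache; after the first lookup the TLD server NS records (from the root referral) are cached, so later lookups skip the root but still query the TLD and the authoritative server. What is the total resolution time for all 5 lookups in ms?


Lookup 1 (cold cache): local + root + TLD + auth = 4 + 30 + 20 + 15 = 69 ms
Lookups 2..5 (TLD NS cached -> skip root; new domain -> still ask TLD and auth): local + TLD + auth = 4 + 20 + 15 = 39 ms each
Remaining 4 lookups: 4 * 39 = 156 ms
Total = 69 + 156 = 225 ms

225


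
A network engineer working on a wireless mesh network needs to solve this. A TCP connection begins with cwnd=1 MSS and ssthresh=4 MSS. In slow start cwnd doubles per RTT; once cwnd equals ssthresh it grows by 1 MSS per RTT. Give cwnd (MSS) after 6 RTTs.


RTT 0: cwnd = 1 MSS (initial)
RTT 1: cwnd = 2 MSS (slow start, doubled)
RTT 2: cwnd = 4 MSS (slow start, doubled)
RTT 3: cwnd = 5 MSS (congestion avoidance, +1)
RTT 4: cwnd = 6 MSS (congestion avoidance, +1)
RTT 5: cwnd = 7 MSS (congestion avoidance, +1)
RTT 6: cwnd = 8 MSS (congestion avoidance, +1)

8


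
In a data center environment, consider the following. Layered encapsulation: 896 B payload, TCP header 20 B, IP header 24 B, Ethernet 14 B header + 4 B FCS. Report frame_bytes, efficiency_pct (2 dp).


TCP segment = 896 + 20 = 916 B
IP packet = 916 + 24 = 940 B
Ethernet frame = 940 + 14 + 4 = 958 B
Efficiency = app / frame = 896 / 958 = 0.935282 = 93.5282% -> 93.53% (2 dp)

958, 93.53


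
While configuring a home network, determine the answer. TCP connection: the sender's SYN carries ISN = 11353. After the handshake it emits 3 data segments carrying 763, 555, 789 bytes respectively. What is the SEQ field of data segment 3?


The SYN occupies sequence number ISN = 11353, so the first data byte is ISN + 1 = 11354.
SEQ of data segment i = (ISN + 1) + sum of payload sizes of segments 1..i-1.
Segment 1: SEQ = 11354, payload = 763 bytes
Segment 2: SEQ = 12117, payload = 555 bytes
Segment 3: SEQ = 12672, payload = 789 bytes
SEQ of segment 3 = 11354 + 763 + 555 = 12672

12672


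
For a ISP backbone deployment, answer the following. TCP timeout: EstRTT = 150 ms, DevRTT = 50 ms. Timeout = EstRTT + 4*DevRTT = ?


Given: EstRTT = 150 ms, DevRTT = 50 ms
Timeout = EstRTT + 4 * DevRTT
4 * DevRTT = 4 * 50 = 200
Timeout = 150 + 200 = 350 ms

350


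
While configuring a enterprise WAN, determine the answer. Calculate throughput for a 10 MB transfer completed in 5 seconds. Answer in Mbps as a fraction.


Given: file = 10 MB, time = 5 s
File in Mb = 10 * 8 = 80 Mb
Throughput = 80 / 5 Mbps
Throughput = 16 Mbps

16


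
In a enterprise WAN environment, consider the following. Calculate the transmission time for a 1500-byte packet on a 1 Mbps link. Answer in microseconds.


Given: packet = 1500 bytes, bandwidth = 1 Mbps
Packet in bits = 1500 * 8 = 12000 bits
Bandwidth = 1 * 10^6 = 1000000 bps
Time = 12000 / 1000000 seconds
Time in us = 12000 * 10^6 / 1000000 = 12000

12000


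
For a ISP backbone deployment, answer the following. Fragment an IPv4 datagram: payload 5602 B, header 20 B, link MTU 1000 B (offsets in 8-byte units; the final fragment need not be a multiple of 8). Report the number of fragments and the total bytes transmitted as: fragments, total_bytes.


Max data per non-final fragment = floor((MTU - header)/8)*8 = floor((1000 - 20)/8)*8 = floor(980/8)*8 = 976 B
Final fragment needs no 8-byte alignment: it can carry up to MTU - header = 980 B
Non-final fragments needed = ceil((payload - 980) / 976) = ceil(4622/976) = ceil(4.7357) = 5
Number of fragments = 5 + 1 = 6
Fragment sizes (data): 5 * 976 B + 722 B (last, 722 <= 980 OK)
Total bytes sent = payload + n_frags * header = 5602 + 6*20 = 5602 + 120 = 5722 B

6, 5722


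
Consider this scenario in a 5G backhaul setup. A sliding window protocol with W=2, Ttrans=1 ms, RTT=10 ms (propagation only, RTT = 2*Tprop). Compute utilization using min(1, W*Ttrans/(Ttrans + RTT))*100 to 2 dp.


Given: W = 2, Ttrans = 1 ms, RTT = 10 ms (= 2 * Tprop, Tprop = 5 ms)
Cycle time = Ttrans + RTT = 1 + 10 = 11 ms (first packet sent until its ACK returns)
W * Ttrans = 2 * 1 = 2 ms of sending per cycle
W * Ttrans / (Ttrans + RTT) = 2 / 11 = 0.181818
U = min(1, 0.181818) = 0.181818
U% = 18.18%

18.18


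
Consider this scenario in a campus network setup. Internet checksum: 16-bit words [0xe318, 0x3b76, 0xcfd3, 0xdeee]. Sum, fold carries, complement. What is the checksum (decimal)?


Given words: [0xe318, 0x3b76, 0xcfd3, 0xdeee]
Step 1: Sum all words
Raw sum = 58136 + 15222 + 53203 + 57070 = 183631
Step 2: Fold carry: (52559 + 2) = 52561
One's complement = ~52561 & 0xFFFF = 12974

12974


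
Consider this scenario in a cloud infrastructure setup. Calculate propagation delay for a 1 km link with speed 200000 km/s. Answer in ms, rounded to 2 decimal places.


Given: distance = 1 km, speed = 200000 km/s
Delay = distance / speed = 1 / 200000 seconds
Delay in ms = 1 * 1000 / 200000
Delay = 0.0050 ms
Rounded to 2 dp = 0.01 ms

0.01


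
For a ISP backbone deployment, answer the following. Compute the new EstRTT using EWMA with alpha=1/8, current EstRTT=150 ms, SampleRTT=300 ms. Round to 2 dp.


Given: EstRTT = 150 ms, SampleRTT = 300 ms, alpha = 1/8
New EstRTT = (1 - alpha) * EstRTT + alpha * SampleRTT
(7/8) * 150 = 131.25
(1/8) * 300 = 37.5
New EstRTT = 131.25 + 37.5 = 168.75 ms -> 168.75 ms (2 dp)

168.75


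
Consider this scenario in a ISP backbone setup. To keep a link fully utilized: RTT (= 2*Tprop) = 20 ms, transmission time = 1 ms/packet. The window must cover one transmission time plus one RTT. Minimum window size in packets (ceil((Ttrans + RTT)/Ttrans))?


Given: Ttrans = 1 ms, RTT = 20 ms (= 2 * Tprop, Tprop = 10 ms)
Time until first ACK returns = Ttrans + RTT = 1 + 20 = 21 ms
Need W * Ttrans >= Ttrans + RTT  ->  W >= (Ttrans + RTT) / Ttrans
(Ttrans + RTT) / Ttrans = 21 / 1 = 21
W_min = ceil(21) = 21

21


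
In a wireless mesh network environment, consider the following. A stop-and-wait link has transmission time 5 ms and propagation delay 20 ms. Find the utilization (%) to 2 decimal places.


Given: Ttrans = 5 ms, Tprop = 20 ms
RTT = 2 * Tprop = 2 * 20 = 40 ms
U = Ttrans / (Ttrans + RTT)
U = 5 / (5 + 40)
U = 5 / 45 = 0.111111
U% = 11.11%

11.11


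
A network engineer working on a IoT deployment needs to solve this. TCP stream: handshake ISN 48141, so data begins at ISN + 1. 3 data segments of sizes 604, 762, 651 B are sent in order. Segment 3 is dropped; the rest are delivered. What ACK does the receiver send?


SYN uses sequence number 48141; first data byte = ISN + 1 = 48142.
Segment 1: SEQ = 48142, len = 604 B, covers [48142, 48745]
Segment 2: SEQ = 48746, len = 762 B, covers [48746, 49507]
Segment 3: SEQ = 49508, len = 651 B, covers [49508, 50158] [LOST]
In-order data received: bytes [48142, 49507] (segments 1..2).
Segment 3 missing -> gap begins at byte 49508.
Cumulative ACK = next expected in-order byte = 48142 + 604 + 762 = 49508

49508


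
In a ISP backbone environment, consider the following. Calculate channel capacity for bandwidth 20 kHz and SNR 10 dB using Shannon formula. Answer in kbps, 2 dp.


Given: B = 20 kHz, SNR = 10 dB
SNR linear = 10^(10/10) = 10
1 + SNR = 11
log2(11) = 3.4594316186
C = 20 * 1000 * 3.4594316186 = 69188.6324 bps
C = 69.188632 kbps -> 69.19 kbps (2 dp)

69.19


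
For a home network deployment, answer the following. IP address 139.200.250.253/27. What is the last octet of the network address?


Given: IP = 139.200.250.253, prefix = /27
Subnet mask = 255.255.255.224
Last octet of IP: 253
Last octet of mask: 224
Network last octet = 253 AND 224 = 224

224


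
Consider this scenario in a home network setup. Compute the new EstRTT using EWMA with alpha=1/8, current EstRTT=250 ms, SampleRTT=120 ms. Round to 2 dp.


Given: EstRTT = 250 ms, SampleRTT = 120 ms, alpha = 1/8
New EstRTT = (1 - alpha) * EstRTT + alpha * SampleRTT
(7/8) * 250 = 218.75
(1/8) * 120 = 15
New EstRTT = 218.75 + 15 = 233.75 ms -> 233.75 ms (2 dp)

233.75


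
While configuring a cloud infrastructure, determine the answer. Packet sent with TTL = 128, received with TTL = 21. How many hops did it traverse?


Given: initial TTL = 128, received TTL = 21
Hops = initial TTL - received TTL
Hops = 128 - 21 = 107

107


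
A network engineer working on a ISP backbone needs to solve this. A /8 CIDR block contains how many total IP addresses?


Given: CIDR prefix /8
Host bits = 32 - 8 = 24
Total addresses = 2^24 = 16777216

16777216


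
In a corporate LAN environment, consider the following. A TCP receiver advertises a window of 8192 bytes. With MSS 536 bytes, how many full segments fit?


Given: RWND = 8192 bytes, MSS = 536 bytes
Full segments = floor(RWND / MSS)
Full segments = floor(8192 / 536)
Full segments = floor(15.2836) = 15

15


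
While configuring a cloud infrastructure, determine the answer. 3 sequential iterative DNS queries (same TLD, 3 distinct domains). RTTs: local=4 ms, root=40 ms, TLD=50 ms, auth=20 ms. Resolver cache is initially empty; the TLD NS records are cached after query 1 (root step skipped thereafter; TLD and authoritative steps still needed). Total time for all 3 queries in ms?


Lookup 1 (cold cache): local + root + TLD + auth = 4 + 40 + 50 + 20 = 114 ms
Lookups 2..3 (TLD NS cached -> skip root; new domain -> still ask TLD and auth): local + TLD + auth = 4 + 50 + 20 = 74 ms each
Remaining 2 lookups: 2 * 74 = 148 ms
Total = 114 + 148 = 262 ms

262


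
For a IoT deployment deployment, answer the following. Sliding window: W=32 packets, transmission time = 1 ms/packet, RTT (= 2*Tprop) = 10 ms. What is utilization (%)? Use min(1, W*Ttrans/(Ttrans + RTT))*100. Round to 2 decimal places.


Given: W = 32, Ttrans = 1 ms, RTT = 10 ms (= 2 * Tprop, Tprop = 5 ms)
Cycle time = Ttrans + RTT = 1 + 10 = 11 ms (first packet sent until its ACK returns)
W * Ttrans = 32 * 1 = 32 ms of sending per cycle
W * Ttrans / (Ttrans + RTT) = 32 / 11 = 2.909091
U = min(1, 2.909091) = 1.000000
U% = 100.00%

100.00


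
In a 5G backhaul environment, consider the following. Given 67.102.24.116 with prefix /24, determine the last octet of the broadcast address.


Given: IP = 67.102.24.116, prefix = /24
Host bits = 32 - 24 = 8
Network last octet = 116 AND mask = 0
Host part size = 2^8 - 1 = 255
Broadcast last octet = 0 OR 255 = 255

255


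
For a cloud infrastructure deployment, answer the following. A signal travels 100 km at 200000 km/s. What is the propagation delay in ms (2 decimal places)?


Given: distance = 100 km, speed = 200000 km/s
Delay = distance / speed = 100 / 200000 seconds
Delay in ms = 100 * 1000 / 200000
Delay = 0.5000 ms
Rounded to 2 dp = 0.50 ms

0.50


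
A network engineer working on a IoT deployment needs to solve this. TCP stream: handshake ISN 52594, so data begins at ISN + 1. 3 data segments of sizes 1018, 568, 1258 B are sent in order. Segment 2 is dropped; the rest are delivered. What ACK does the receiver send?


SYN uses sequence number 52594; first data byte = ISN + 1 = 52595.
Segment 1: SEQ = 52595, len = 1018 B, covers [52595, 53612]
Segment 2: SEQ = 53613, len = 568 B, covers [53613, 54180] [LOST]
Segment 3: SEQ = 54181, len = 1258 B, covers [54181, 55438]
In-order data received: bytes [52595, 53612] (segments 1..1).
Segment 2 missing -> gap begins at byte 53613; later segments buffered out of order.
Cumulative ACK = next expected in-order byte = 52595 + 1018 = 53613

53613


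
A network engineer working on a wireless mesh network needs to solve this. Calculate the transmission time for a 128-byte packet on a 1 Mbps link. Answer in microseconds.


Given: packet = 128 bytes, bandwidth = 1 Mbps
Packet in bits = 128 * 8 = 1024 bits
Bandwidth = 1 * 10^6 = 1000000 bps
Time = 1024 / 1000000 seconds
Time in us = 1024 * 10^6 / 1000000 = 1024

1024


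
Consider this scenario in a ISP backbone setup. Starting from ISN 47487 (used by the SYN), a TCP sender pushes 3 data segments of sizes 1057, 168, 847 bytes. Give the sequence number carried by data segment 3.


The SYN occupies sequence number ISN = 47487, so the first data byte is ISN + 1 = 47488.
SEQ of data segment i = (ISN + 1) + sum of payload sizes of segments 1..i-1.
Segment 1: SEQ = 47488, payload = 1057 bytes
Segment 2: SEQ = 48545, payload = 168 bytes
Segment 3: SEQ = 48713, payload = 847 bytes
SEQ of segment 3 = 47488 + 1057 + 168 = 48713

48713


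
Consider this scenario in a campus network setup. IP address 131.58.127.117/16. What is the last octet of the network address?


Given: IP = 131.58.127.117, prefix = /16
Subnet mask = 255.255.0.0
Last octet of IP: 117
Last octet of mask: 0
Network last octet = 117 AND 0 = 0

0


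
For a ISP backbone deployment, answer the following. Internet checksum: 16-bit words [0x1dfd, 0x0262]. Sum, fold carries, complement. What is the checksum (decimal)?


Given words: [0x1dfd, 0x0262]
Step 1: Sum all words
Raw sum = 7677 + 610 = 8287
One's complement = ~8287 & 0xFFFF = 57248

57248


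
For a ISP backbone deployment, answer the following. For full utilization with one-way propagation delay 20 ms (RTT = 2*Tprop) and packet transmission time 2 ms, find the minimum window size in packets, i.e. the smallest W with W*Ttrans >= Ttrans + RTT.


Given: Ttrans = 2 ms, RTT = 40 ms (= 2 * Tprop, Tprop = 20 ms)
Time until first ACK returns = Ttrans + RTT = 2 + 40 = 42 ms
Need W * Ttrans >= Ttrans + RTT  ->  W >= (Ttrans + RTT) / Ttrans
(Ttrans + RTT) / Ttrans = 42 / 2 = 21
W_min = ceil(21) = 21

21


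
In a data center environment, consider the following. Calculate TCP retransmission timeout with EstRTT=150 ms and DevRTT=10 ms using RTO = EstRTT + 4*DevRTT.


Given: EstRTT = 150 ms, DevRTT = 10 ms
Timeout = EstRTT + 4 * DevRTT
4 * DevRTT = 4 * 10 = 40
Timeout = 150 + 40 = 190 ms

190


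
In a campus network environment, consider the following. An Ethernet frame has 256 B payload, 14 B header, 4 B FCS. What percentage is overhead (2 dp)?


Given: payload = 256 B, header = 14 B, trailer = 4 B
Overhead bytes = header + trailer = 14 + 4 = 18
Total frame = payload + overhead = 256 + 18 = 274
Overhead % = 18 / 274 * 100 = 6.5693% -> 6.57% (2 dp)

6.57


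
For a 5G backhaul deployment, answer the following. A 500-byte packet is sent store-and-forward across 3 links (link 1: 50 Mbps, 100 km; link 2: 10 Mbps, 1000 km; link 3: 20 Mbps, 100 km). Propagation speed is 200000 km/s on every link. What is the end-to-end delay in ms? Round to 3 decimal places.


Packet = 500 bytes = 4000 bits. Store-and-forward: sum (t_trans + t_prop) per link.
Link 1: t_trans = 4000/(50*10^6) s = 0.0800 ms; t_prop = 100/200000 s = 0.5000 ms; subtotal = 0.5800 ms
Link 2: t_trans = 4000/(10*10^6) s = 0.4000 ms; t_prop = 1000/200000 s = 5.0000 ms; subtotal = 5.4000 ms
Link 3: t_trans = 4000/(20*10^6) s = 0.2000 ms; t_prop = 100/200000 s = 0.5000 ms; subtotal = 0.7000 ms
End-to-end = 0.5800 + 5.4000 + 0.7000 = 6.6800 ms -> 6.680 ms (3 dp)

6.680


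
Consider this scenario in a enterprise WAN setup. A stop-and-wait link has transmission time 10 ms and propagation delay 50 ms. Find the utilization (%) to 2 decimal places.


Given: Ttrans = 10 ms, Tprop = 50 ms
RTT = 2 * Tprop = 2 * 50 = 100 ms
U = Ttrans / (Ttrans + RTT)
U = 10 / (10 + 100)
U = 10 / 110 = 0.090909
U% = 9.09%

9.09


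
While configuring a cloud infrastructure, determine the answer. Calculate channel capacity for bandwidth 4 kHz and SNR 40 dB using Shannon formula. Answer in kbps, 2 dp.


Given: B = 4 kHz, SNR = 40 dB
SNR linear = 10^(40/10) = 10000
1 + SNR = 10001
log2(10001) = 13.2878566418
C = 4 * 1000 * 13.2878566418 = 53151.4266 bps
C = 53.151427 kbps -> 53.15 kbps (2 dp)

53.15


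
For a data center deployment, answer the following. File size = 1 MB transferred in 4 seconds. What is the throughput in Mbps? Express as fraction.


Given: file = 1 MB, time = 4 s
File in Mb = 1 * 8 = 8 Mb
Throughput = 8 / 4 Mbps
Throughput = 2 Mbps

2


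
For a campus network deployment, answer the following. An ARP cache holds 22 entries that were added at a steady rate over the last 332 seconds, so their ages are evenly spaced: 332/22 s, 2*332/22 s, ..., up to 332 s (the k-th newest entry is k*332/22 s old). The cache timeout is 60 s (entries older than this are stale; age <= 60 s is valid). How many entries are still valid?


Ages are k * 332/22 s for k = 1..22 (spacing = 15.0909 s).
Entry k is valid iff k * 332/22 <= 60 iff k <= 22 * 60 / 332 = 3.9759
n_valid = floor(3.9759) = 3
(n_stale = 22 - 3 = 19)

3


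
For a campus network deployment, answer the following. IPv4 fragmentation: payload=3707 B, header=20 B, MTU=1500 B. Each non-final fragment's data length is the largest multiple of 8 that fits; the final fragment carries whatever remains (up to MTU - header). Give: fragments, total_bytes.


Max data per non-final fragment = floor((MTU - header)/8)*8 = floor((1500 - 20)/8)*8 = floor(1480/8)*8 = 1480 B
Final fragment needs no 8-byte alignment: it can carry up to MTU - header = 1480 B
Non-final fragments needed = ceil((payload - 1480) / 1480) = ceil(2227/1480) = ceil(1.5047) = 2
Number of fragments = 2 + 1 = 3
Fragment sizes (data): 2 * 1480 B + 747 B (last, 747 <= 1480 OK)
Total bytes sent = payload + n_frags * header = 3707 + 3*20 = 3707 + 60 = 3767 B

3, 3767


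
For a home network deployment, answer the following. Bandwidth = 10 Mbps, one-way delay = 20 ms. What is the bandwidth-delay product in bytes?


Given: bandwidth = 10 Mbps, delay = 20 ms
BDP in bits = 10 * 10^6 * 20 / 1000
BDP in bits = 200000
BDP in bytes = 200000 / 8 = 25000

25000


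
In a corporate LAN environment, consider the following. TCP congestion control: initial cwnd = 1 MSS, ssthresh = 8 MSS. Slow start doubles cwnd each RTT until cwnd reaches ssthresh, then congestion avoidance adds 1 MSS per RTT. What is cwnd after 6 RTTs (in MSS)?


RTT 0: cwnd = 1 MSS (initial)
RTT 1: cwnd = 2 MSS (slow start, doubled)
RTT 2: cwnd = 4 MSS (slow start, doubled)
RTT 3: cwnd = 8 MSS (slow start, doubled)
RTT 4: cwnd = 9 MSS (congestion avoidance, +1)
RTT 5: cwnd = 10 MSS (congestion avoidance, +1)
RTT 6: cwnd = 11 MSS (congestion avoidance, +1)

11


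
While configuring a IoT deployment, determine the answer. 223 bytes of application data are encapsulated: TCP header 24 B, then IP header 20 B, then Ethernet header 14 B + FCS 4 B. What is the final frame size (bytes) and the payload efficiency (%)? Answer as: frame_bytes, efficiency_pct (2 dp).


TCP segment = 223 + 24 = 247 B
IP packet = 247 + 20 = 267 B
Ethernet frame = 267 + 14 + 4 = 285 B
Efficiency = app / frame = 223 / 285 = 0.782456 = 78.2456% -> 78.25% (2 dp)

285, 78.25


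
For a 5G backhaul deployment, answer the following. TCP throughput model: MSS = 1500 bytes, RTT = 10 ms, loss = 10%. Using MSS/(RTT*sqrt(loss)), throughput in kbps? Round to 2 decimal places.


Given: MSS = 1500 bytes, RTT = 10 ms, loss = 10%
RTT in seconds = 10 / 1000 = 0.01
Loss rate = 10% = 0.1
sqrt(loss) = sqrt(0.1) = 0.316227766017
Throughput (bytes/s) = 1500 / (0.01 * 0.316227766017) = 474341.6490
Throughput (kbps) = 474341.6490 * 8 / 1000 = 3794.733192 -> 3794.73 kbps (2 dp)

3794.73


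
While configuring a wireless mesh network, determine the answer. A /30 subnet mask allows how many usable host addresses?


Given: subnet mask /30
Host bits = 32 - 30 = 2
Total addresses = 2^2 = 4
Usable hosts = 4 - 2 (network + broadcast) = 2

2


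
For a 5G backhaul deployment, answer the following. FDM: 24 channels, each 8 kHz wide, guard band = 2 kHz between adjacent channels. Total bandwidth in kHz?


Given: 24 channels, 8 kHz each, guard = 2 kHz
Channel bandwidth = 24 * 8 = 192 kHz
Guard bands = 23 gaps * 2 kHz = 46 kHz
Total = 192 + 46 = 238 kHz

238


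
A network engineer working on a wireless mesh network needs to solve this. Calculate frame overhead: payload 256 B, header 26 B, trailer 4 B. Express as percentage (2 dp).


Given: payload = 256 B, header = 26 B, trailer = 4 B
Overhead bytes = header + trailer = 26 + 4 = 30
Total frame = payload + overhead = 256 + 30 = 286
Overhead % = 30 / 286 * 100 = 10.4895% -> 10.49% (2 dp)

10.49


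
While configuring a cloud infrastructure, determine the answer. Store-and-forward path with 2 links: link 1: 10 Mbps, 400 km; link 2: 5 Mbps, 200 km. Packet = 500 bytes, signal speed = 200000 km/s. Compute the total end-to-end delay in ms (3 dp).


Packet = 500 bytes = 4000 bits. Store-and-forward: sum (t_trans + t_prop) per link.
Link 1: t_trans = 4000/(10*10^6) s = 0.4000 ms; t_prop = 400/200000 s = 2.0000 ms; subtotal = 2.4000 ms
Link 2: t_trans = 4000/(5*10^6) s = 0.8000 ms; t_prop = 200/200000 s = 1.0000 ms; subtotal = 1.8000 ms
End-to-end = 2.4000 + 1.8000 = 4.2000 ms -> 4.200 ms (3 dp)

4.200


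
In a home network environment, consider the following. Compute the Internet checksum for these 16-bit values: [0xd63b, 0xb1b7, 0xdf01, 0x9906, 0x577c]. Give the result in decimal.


Given words: [0xd63b, 0xb1b7, 0xdf01, 0x9906, 0x577c]
Step 1: Sum all words
Raw sum = 54843 + 45495 + 57089 + 39174 + 22396 = 218997
Step 2: Fold carry: (22389 + 3) = 22392
One's complement = ~22392 & 0xFFFF = 43143

43143


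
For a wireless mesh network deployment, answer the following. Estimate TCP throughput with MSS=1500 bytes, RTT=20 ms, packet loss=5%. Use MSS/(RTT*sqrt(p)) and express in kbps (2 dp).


Given: MSS = 1500 bytes, RTT = 20 ms, loss = 5%
RTT in seconds = 20 / 1000 = 0.02
Loss rate = 5% = 0.05
sqrt(loss) = sqrt(0.05) = 0.223606797750
Throughput (bytes/s) = 1500 / (0.02 * 0.223606797750) = 335410.1966
Throughput (kbps) = 335410.1966 * 8 / 1000 = 2683.281573 -> 2683.28 kbps (2 dp)

2683.28


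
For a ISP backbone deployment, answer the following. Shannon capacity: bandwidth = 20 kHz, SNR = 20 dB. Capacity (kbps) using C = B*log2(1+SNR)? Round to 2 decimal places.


Given: B = 20 kHz, SNR = 20 dB
SNR linear = 10^(20/10) = 100
1 + SNR = 101
log2(101) = 6.6582114828
C = 20 * 1000 * 6.6582114828 = 133164.2297 bps
C = 133.164230 kbps -> 133.16 kbps (2 dp)

133.16


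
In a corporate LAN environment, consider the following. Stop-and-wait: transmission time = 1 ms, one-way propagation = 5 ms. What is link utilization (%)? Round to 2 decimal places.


Given: Ttrans = 1 ms, Tprop = 5 ms
RTT = 2 * Tprop = 2 * 5 = 10 ms
U = Ttrans / (Ttrans + RTT)
U = 1 / (1 + 10)
U = 1 / 11 = 0.090909
U% = 9.09%

9.09


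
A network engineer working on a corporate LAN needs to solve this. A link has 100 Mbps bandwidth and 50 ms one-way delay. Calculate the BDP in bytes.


Given: bandwidth = 100 Mbps, delay = 50 ms
BDP in bits = 100 * 10^6 * 50 / 1000
BDP in bits = 5000000
BDP in bytes = 5000000 / 8 = 625000

625000


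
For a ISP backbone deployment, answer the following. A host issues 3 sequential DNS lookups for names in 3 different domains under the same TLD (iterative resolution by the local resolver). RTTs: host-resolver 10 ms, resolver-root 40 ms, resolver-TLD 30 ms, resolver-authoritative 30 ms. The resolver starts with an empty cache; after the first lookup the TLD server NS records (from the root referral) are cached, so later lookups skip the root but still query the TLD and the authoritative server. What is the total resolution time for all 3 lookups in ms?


Lookup 1 (cold cache): local + root + TLD + auth = 10 + 40 + 30 + 30 = 110 ms
Lookups 2..3 (TLD NS cached -> skip root; new domain -> still ask TLD and auth): local + TLD + auth = 10 + 30 + 30 = 70 ms each
Remaining 2 lookups: 2 * 70 = 140 ms
Total = 110 + 140 = 250 ms

250


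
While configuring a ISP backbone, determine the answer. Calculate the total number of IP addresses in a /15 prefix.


Given: CIDR prefix /15
Host bits = 32 - 15 = 17
Total addresses = 2^17 = 131072

131072


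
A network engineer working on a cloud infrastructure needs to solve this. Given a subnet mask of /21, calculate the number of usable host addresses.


Given: subnet mask /21
Host bits = 32 - 21 = 11
Total addresses = 2^11 = 2048
Usable hosts = 2048 - 2 (network + broadcast) = 2046

2046


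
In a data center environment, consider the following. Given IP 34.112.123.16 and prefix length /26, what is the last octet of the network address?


Given: IP = 34.112.123.16, prefix = /26
Subnet mask = 255.255.255.192
Last octet of IP: 16
Last octet of mask: 192
Network last octet = 16 AND 192 = 0

0


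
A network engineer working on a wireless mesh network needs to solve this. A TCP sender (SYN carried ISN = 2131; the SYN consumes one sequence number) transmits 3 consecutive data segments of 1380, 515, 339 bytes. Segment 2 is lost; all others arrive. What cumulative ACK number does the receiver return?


SYN uses sequence number 2131; first data byte = ISN + 1 = 2132.
Segment 1: SEQ = 2132, len = 1380 B, covers [2132, 3511]
Segment 2: SEQ = 3512, len = 515 B, covers [3512, 4026] [LOST]
Segment 3: SEQ = 4027, len = 339 B, covers [4027, 4365]
In-order data received: bytes [2132, 3511] (segments 1..1).
Segment 2 missing -> gap begins at byte 3512; later segments buffered out of order.
Cumulative ACK = next expected in-order byte = 2132 + 1380 = 3512

3512


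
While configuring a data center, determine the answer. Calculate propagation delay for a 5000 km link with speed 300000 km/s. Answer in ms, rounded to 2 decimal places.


Given: distance = 5000 km, speed = 300000 km/s
Delay = distance / speed = 5000 / 300000 seconds
Delay in ms = 5000 * 1000 / 300000
Delay = 16.6667 ms
Rounded to 2 dp = 16.67 ms

16.67


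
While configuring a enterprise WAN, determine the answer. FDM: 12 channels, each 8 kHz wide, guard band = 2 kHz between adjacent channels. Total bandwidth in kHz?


Given: 12 channels, 8 kHz each, guard = 2 kHz
Channel bandwidth = 12 * 8 = 96 kHz
Guard bands = 11 gaps * 2 kHz = 22 kHz
Total = 96 + 22 = 118 kHz

118


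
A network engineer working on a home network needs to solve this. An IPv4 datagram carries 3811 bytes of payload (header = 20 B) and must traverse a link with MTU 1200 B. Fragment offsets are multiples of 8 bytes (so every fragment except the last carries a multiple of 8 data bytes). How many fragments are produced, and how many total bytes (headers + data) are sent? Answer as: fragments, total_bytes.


Max data per non-final fragment = floor((MTU - header)/8)*8 = floor((1200 - 20)/8)*8 = floor(1180/8)*8 = 1176 B
Final fragment needs no 8-byte alignment: it can carry up to MTU - header = 1180 B
Non-final fragments needed = ceil((payload - 1180) / 1176) = ceil(2631/1176) = ceil(2.2372) = 3
Number of fragments = 3 + 1 = 4
Fragment sizes (data): 3 * 1176 B + 283 B (last, 283 <= 1180 OK)
Total bytes sent = payload + n_frags * header = 3811 + 4*20 = 3811 + 80 = 3891 B

4, 3891


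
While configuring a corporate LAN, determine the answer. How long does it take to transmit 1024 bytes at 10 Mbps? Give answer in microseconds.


Given: packet = 1024 bytes, bandwidth = 10 Mbps
Packet in bits = 1024 * 8 = 8192 bits
Bandwidth = 10 * 10^6 = 10000000 bps
Time = 8192 / 10000000 seconds
Time in us = 8192 * 10^6 / 10000000 = 819.2

819.2
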